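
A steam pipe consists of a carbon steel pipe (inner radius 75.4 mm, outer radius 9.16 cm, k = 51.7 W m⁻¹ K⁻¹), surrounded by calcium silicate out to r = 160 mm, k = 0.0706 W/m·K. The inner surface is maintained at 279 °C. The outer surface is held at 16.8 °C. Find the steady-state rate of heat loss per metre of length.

Series thermal resistances, inner to outer:
  R'_carbon steel = ln(0.0916/0.0754)/(2πk) = 0.1946/(2π·51.7) = 5.991×10^-4 m·K/W
  R'_calcium silicate = ln(0.160/0.0916)/(2πk) = 0.5577/(2π·0.0706) = 1.257 m·K/W
ΣR = 5.991×10^-4 + 1.257 = 1.258 m·K/W
Q' = ΔT/ΣR = (279 °C − 16.8 °C)/1.258 = 208 W/m

Q' = 208 W/m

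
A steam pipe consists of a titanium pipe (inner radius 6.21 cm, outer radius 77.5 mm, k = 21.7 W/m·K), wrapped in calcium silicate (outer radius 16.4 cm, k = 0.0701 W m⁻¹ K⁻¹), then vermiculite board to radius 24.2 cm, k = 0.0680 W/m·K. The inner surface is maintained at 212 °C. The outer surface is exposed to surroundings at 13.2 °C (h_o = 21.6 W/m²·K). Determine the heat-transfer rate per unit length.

Q' = 75.2 W/m

Series thermal resistances, inner to outer:
  R'_titanium = ln(0.0775/0.0621)/(2πk) = 0.2215/(2π·21.7) = 0.001625 m·K/W
  R'_calcium silicate = ln(0.164/0.0775)/(2πk) = 0.7496/(2π·0.0701) = 1.702 m·K/W
  R'_vermiculite board = ln(0.242/0.164)/(2πk) = 0.3891/(2π·0.0680) = 0.9106 m·K/W
  R'_conv,out = 1/(2πr h) = 1/(2π·0.242·21.6) = 0.03045 m·K/W
ΣR = 0.001625 + 1.702 + 0.9106 + 0.03045 = 2.645 m·K/W
Q' = ΔT/ΣR = (212 °C − 13.2 °C)/2.645 = 75.2 W/m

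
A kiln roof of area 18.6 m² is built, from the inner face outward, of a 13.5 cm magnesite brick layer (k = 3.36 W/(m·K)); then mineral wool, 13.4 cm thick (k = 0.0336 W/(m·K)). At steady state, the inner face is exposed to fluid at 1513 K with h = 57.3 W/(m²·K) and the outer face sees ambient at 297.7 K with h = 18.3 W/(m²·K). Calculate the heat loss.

Treat each layer as a resistance in series:
  R_conv,in = 1/(hA) = 1/(57.3·18.6) = 9.383×10^-4 K/W
  R_magnesite brick = L/(kA) = 0.135/(3.36·18.6) = 0.002160 K/W
  R_mineral wool = L/(kA) = 0.134/(0.0336·18.6) = 0.2144 K/W
  R_conv,out = 1/(hA) = 1/(18.3·18.6) = 0.002938 K/W
ΣR = 9.383×10^-4 + 0.002160 + 0.2144 + 0.002938 = 0.2204 K/W
Q = ΔT/ΣR = (1513 K − 297.7 K)/0.2204 = 5510 W

Q = 5510 W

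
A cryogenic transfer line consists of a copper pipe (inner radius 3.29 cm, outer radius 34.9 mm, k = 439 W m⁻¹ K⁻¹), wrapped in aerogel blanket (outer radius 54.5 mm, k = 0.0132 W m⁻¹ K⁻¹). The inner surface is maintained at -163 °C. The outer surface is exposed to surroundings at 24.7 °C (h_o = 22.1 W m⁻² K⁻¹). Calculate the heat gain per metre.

Series thermal resistances, inner to outer:
  R'_copper = ln(0.0349/0.0329)/(2πk) = 0.05901/(2π·439) = 2.139×10^-5 m·K/W
  R'_aerogel blanket = ln(0.0545/0.0349)/(2πk) = 0.4457/(2π·0.0132) = 5.374 m·K/W
  R'_conv,out = 1/(2πr h) = 1/(2π·0.0545·22.1) = 0.1321 m·K/W
ΣR = 2.139×10^-5 + 5.374 + 0.1321 = 5.506 m·K/W
Q' = ΔT/ΣR = (-163 °C − 24.7 °C)/5.506 = -34.1 W/m
(Negative Q' ⇒ heat flows inward; heat gain = 34.1 W/m.)

Q' = 34.1 W/m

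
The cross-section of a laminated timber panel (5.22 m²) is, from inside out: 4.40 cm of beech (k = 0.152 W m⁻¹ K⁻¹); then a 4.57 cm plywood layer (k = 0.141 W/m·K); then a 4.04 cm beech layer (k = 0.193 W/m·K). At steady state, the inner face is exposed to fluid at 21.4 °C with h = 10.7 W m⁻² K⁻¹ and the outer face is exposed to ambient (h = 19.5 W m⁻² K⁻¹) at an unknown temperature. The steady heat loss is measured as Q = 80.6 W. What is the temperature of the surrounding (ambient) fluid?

Sum the resistances:
  R_conv,in = 1/(hA) = 1/(10.7·5.22) = 0.01790 K/W
  R_beech = L/(kA) = 0.0440/(0.152·5.22) = 0.05545 K/W
  R_plywood = L/(kA) = 0.0457/(0.141·5.22) = 0.06209 K/W
  R_beech = L/(kA) = 0.0404/(0.193·5.22) = 0.04010 K/W
  R_conv,out = 1/(hA) = 1/(19.5·5.22) = 0.009824 K/W
ΣR = 0.1854 K/W
ΔT = Q·ΣR = 80.6 × 0.1854 = 14.94 K
Heat flows outward, so T_out = T_in − ΔT = 21.4 − 14.94 = 6.46 °C

T_out = 6.46 °C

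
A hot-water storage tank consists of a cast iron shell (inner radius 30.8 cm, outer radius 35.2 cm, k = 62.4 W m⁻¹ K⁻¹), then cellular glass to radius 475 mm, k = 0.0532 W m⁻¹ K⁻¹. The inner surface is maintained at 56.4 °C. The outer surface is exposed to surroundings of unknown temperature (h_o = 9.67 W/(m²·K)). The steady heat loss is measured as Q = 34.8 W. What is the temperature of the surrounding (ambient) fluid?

Sum the resistances:
  R_cast iron = (1/0.308 − 1/0.352)/(4πk) = 0.4058/(4π·62.4) = 5.176×10^-4 K/W
  R_cellular glass = (1/0.352 − 1/0.475)/(4πk) = 0.7356/(4π·0.0532) = 1.100 K/W
  R_conv,out = 1/(4πr²h) = 1/(4π·0.475²·9.67) = 0.03647 K/W
ΣR = 1.137 K/W
ΔT = Q·ΣR = 34.8 × 1.137 = 39.57 K
Heat flows outward, so T_out = T_in − ΔT = 56.4 − 39.57 = 16.8 °C

T_out = 16.8 °C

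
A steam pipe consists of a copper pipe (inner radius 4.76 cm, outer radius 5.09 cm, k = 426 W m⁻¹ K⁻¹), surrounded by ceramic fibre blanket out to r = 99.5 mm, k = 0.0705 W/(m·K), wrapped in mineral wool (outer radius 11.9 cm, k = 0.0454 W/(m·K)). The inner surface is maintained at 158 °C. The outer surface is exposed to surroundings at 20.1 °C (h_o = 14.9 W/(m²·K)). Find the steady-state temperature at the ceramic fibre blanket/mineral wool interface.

T = 64.4 °C

Resistance network (inner→outer):
  R'_copper = ln(0.0509/0.0476)/(2πk) = 0.06703/(2π·426) = 2.504×10^-5 m·K/W
  R'_ceramic fibre blanket = ln(0.0995/0.0509)/(2πk) = 0.6703/(2π·0.0705) = 1.513 m·K/W
  R'_mineral wool = ln(0.119/0.0995)/(2πk) = 0.1790/(2π·0.0454) = 0.6274 m·K/W
  R'_conv,out = 1/(2πr h) = 1/(2π·0.119·14.9) = 0.08976 m·K/W
ΣR = 2.504×10^-5 + 1.513 + 0.6274 + 0.08976 = 2.230 m·K/W
Q' = ΔT/ΣR = (158 °C − 20.1 °C)/2.230 = 61.84 W/m
From the inner boundary to the ceramic fibre blanket/mineral wool interface, ΣR_partial = 1.513 m·K/W.
T_interface = T_in − Q'·ΣR_partial = 158 °C − (61.84)(1.513) = 64.4 °C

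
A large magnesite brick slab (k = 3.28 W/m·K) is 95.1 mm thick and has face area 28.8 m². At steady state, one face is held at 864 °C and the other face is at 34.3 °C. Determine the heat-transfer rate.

Q = kA·ΔT/L = 3.28 × 28.8 × |864 °C − 34.3 °C| / 0.0951 = 8.24×10^5 W

Q = 824 kW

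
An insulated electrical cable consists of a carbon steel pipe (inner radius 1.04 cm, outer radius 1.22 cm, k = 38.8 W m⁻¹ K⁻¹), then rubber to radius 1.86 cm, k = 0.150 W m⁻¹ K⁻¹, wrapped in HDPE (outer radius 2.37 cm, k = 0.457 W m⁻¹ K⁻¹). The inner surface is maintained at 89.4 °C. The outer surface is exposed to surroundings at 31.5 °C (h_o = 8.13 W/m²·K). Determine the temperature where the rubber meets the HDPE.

T = 70.3 °C

Treat each layer as a resistance in series:
  R'_carbon steel = ln(0.0122/0.0104)/(2πk) = 0.1596/(2π·38.8) = 6.548×10^-4 m·K/W
  R'_rubber = ln(0.0186/0.0122)/(2πk) = 0.4217/(2π·0.150) = 0.4475 m·K/W
  R'_HDPE = ln(0.0237/0.0186)/(2πk) = 0.2423/(2π·0.457) = 0.08439 m·K/W
  R'_conv,out = 1/(2πr h) = 1/(2π·0.0237·8.13) = 0.8260 m·K/W
ΣR = 6.548×10^-4 + 0.4475 + 0.08439 + 0.8260 = 1.359 m·K/W
Q' = ΔT/ΣR = (89.4 °C − 31.5 °C)/1.359 = 42.60 W/m
From the inner boundary to the rubber/HDPE interface, ΣR_partial = 0.4482 m·K/W.
T_interface = T_in − Q'·ΣR_partial = 89.4 °C − (42.60)(0.4482) = 70.3 °C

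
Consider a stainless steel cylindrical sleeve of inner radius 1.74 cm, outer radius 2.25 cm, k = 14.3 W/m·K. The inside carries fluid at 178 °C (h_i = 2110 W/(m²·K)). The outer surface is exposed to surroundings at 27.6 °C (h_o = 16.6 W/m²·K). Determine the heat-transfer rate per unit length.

Q' = 347 W/m

Treat each layer as a resistance in series:
  R'_conv,in = 1/(2πr h) = 1/(2π·0.0174·2110) = 0.004335 m·K/W
  R'_stainless steel = ln(0.0225/0.0174)/(2πk) = 0.2570/(2π·14.3) = 0.002861 m·K/W
  R'_conv,out = 1/(2πr h) = 1/(2π·0.0225·16.6) = 0.4261 m·K/W
ΣR = 0.004335 + 0.002861 + 0.4261 = 0.4333 m·K/W
Q' = ΔT/ΣR = (178 °C − 27.6 °C)/0.4333 = 347 W/m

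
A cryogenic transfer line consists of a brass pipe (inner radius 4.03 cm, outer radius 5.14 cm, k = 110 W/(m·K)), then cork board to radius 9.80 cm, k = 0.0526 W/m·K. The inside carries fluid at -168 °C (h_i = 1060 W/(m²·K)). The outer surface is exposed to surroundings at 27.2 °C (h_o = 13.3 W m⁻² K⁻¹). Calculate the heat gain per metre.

Q' = 93.9 W/m

Resistance network (inner→outer):
  R'_conv,in = 1/(2πr h) = 1/(2π·0.0403·1060) = 0.003726 m·K/W
  R'_brass = ln(0.0514/0.0403)/(2πk) = 0.2433/(2π·110) = 3.520×10^-4 m·K/W
  R'_cork board = ln(0.0980/0.0514)/(2πk) = 0.6453/(2π·0.0526) = 1.953 m·K/W
  R'_conv,out = 1/(2πr h) = 1/(2π·0.0980·13.3) = 0.1221 m·K/W
ΣR = 0.003726 + 3.520×10^-4 + 1.953 + 0.1221 = 2.079 m·K/W
Q' = ΔT/ΣR = (-168 °C − 27.2 °C)/2.079 = -93.9 W/m
(Negative Q' ⇒ heat flows inward; heat gain = 93.9 W/m.)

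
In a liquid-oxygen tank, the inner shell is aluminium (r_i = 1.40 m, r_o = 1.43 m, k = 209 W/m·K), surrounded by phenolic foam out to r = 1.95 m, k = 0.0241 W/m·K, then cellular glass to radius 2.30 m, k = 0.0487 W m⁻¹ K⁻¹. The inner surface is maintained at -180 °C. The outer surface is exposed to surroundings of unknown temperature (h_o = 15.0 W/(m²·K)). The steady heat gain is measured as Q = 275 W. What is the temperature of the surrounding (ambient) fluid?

T_out = 24.7 °C

Sum the resistances:
  R_aluminium = (1/1.40 − 1/1.43)/(4πk) = 0.01499/(4π·209) = 5.706×10^-6 K/W
  R_phenolic foam = (1/1.43 − 1/1.95)/(4πk) = 0.1865/(4π·0.0241) = 0.6158 K/W
  R_cellular glass = (1/1.95 − 1/2.30)/(4πk) = 0.07804/(4π·0.0487) = 0.1275 K/W
  R_conv,out = 1/(4πr²h) = 1/(4π·2.30²·15.0) = 0.001003 K/W
ΣR = 0.7443 K/W
ΔT = Q·ΣR = 275 × 0.7443 = 204.7 K
Heat flows inward, so T_out = T_in + ΔT = -180 + 204.7 = 24.7 °C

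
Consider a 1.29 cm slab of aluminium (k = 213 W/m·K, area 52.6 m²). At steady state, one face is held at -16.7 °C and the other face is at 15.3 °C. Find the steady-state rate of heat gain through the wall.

Q = kA·ΔT/L = 213 × 52.6 × |-16.7 °C − 15.3 °C| / 0.0129 = 2.78×10^7 W

Q = 27800 kW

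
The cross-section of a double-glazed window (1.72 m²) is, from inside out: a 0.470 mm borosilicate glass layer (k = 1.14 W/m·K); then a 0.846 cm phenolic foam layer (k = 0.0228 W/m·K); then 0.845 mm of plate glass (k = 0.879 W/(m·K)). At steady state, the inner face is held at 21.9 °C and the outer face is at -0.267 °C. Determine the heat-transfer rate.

Resistance network (inner→outer):
  R_borosilicate glass = L/(kA) = 4.70×10^-4/(1.14·1.72) = 2.397×10^-4 K/W
  R_phenolic foam = L/(kA) = 0.00846/(0.0228·1.72) = 0.2157 K/W
  R_plate glass = L/(kA) = 8.45×10^-4/(0.879·1.72) = 5.589×10^-4 K/W
ΣR = 2.397×10^-4 + 0.2157 + 5.589×10^-4 = 0.2165 K/W
Q = ΔT/ΣR = (21.9 °C − -0.267 °C)/0.2165 = 102 W

Q = 102 W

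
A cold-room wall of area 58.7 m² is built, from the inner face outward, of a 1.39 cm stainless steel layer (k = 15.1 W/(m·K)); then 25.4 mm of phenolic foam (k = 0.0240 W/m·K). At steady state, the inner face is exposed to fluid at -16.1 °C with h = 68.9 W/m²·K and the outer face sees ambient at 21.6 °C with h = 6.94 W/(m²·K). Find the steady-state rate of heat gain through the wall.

Q = 1820 W

Resistance network (inner→outer):
  R_conv,in = 1/(hA) = 1/(68.9·58.7) = 2.473×10^-4 K/W
  R_stainless steel = L/(kA) = 0.0139/(15.1·58.7) = 1.568×10^-5 K/W
  R_phenolic foam = L/(kA) = 0.0254/(0.0240·58.7) = 0.01803 K/W
  R_conv,out = 1/(hA) = 1/(6.94·58.7) = 0.002455 K/W
ΣR = 2.473×10^-4 + 1.568×10^-5 + 0.01803 + 0.002455 = 0.02075 K/W
Q = ΔT/ΣR = (-16.1 °C − 21.6 °C)/0.02075 = -1820 W
(Negative Q ⇒ heat flows inward; heat gain = 1820 W.)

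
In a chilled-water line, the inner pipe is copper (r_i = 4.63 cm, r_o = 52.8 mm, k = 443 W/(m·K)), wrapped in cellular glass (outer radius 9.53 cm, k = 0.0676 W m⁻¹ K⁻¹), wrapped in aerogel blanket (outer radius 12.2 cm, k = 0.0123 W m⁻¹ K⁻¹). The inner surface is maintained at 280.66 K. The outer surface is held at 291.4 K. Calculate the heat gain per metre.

Q' = 2.34 W/m

Treat each layer as a resistance in series:
  R'_copper = ln(0.0528/0.0463)/(2πk) = 0.1314/(2π·443) = 4.720×10^-5 m·K/W
  R'_cellular glass = ln(0.0953/0.0528)/(2πk) = 0.5905/(2π·0.0676) = 1.390 m·K/W
  R'_aerogel blanket = ln(0.122/0.0953)/(2πk) = 0.2470/(2π·0.0123) = 3.196 m·K/W
ΣR = 4.720×10^-5 + 1.390 + 3.196 = 4.586 m·K/W
Q' = ΔT/ΣR = (280.66 K − 291.4 K)/4.586 = -2.34 W/m
(Negative Q' ⇒ heat flows inward; heat gain = 2.34 W/m.)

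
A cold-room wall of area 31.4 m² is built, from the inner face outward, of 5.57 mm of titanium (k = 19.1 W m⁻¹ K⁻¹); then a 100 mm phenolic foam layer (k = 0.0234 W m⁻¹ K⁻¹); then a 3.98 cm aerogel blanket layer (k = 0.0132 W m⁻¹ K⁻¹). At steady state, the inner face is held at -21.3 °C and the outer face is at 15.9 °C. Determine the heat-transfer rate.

Resistance network (inner→outer):
  R_titanium = L/(kA) = 0.00557/(19.1·31.4) = 9.287×10^-6 K/W
  R_phenolic foam = L/(kA) = 0.100/(0.0234·31.4) = 0.1361 K/W
  R_aerogel blanket = L/(kA) = 0.0398/(0.0132·31.4) = 0.09602 K/W
ΣR = 9.287×10^-6 + 0.1361 + 0.09602 = 0.2321 K/W
Q = ΔT/ΣR = (-21.3 °C − 15.9 °C)/0.2321 = -160 W
(Negative Q ⇒ heat flows inward; heat gain = 160 W.)

Q = 160 W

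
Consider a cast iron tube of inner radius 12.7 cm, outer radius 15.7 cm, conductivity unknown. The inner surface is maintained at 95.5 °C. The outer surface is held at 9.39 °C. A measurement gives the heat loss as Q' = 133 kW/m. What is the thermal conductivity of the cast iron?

k = 52.1 W/m·K

ΣR = ΔT/Q' = |95.5 − 9.39|/1.33×10^5 = 6.474×10^-4 m·K/W
ln(r₂/r₁)/(2πk) = 6.474×10^-4 ⇒ k = 0.2121/(2π·6.474×10^-4) = 52.1 W/m·K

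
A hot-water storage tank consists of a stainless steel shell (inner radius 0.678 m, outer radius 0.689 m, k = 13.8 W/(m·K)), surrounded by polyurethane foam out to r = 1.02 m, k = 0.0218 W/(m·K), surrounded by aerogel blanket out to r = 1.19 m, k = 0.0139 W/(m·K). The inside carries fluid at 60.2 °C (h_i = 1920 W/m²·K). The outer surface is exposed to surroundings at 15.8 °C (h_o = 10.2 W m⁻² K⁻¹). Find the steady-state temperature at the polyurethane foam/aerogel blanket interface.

Treat each layer as a resistance in series:
  R_conv,in = 1/(4πr²h) = 1/(4π·0.678²·1920) = 9.016×10^-5 K/W
  R_stainless steel = (1/0.678 − 1/0.689)/(4πk) = 0.02355/(4π·13.8) = 1.358×10^-4 K/W
  R_polyurethane foam = (1/0.689 − 1/1.02)/(4πk) = 0.4710/(4π·0.0218) = 1.719 K/W
  R_aerogel blanket = (1/1.02 − 1/1.19)/(4πk) = 0.1401/(4π·0.0139) = 0.8018 K/W
  R_conv,out = 1/(4πr²h) = 1/(4π·1.19²·10.2) = 0.005509 K/W
ΣR = 9.016×10^-5 + 1.358×10^-4 + 1.719 + 0.8018 + 0.005509 = 2.527 K/W
Q = ΔT/ΣR = (60.2 °C − 15.8 °C)/2.527 = 17.57 W
From the inner boundary to the polyurethane foam/aerogel blanket interface, ΣR_partial = 1.719 K/W.
T_interface = T_in − Q·ΣR_partial = 60.2 °C − (17.57)(1.719) = 30.0 °C

T = 30.0 °C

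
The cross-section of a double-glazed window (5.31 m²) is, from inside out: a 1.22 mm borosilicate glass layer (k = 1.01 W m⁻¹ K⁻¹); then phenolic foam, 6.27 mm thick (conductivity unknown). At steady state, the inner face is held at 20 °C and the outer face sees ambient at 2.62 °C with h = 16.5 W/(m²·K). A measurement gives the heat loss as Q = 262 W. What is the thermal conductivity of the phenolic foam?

k = 0.0216 W/m·K

ΣR = ΔT/Q = |20 − 2.62|/262 = 0.06634 K/W
Known resistances:
  R_borosilicate glass = L/(kA) = 0.00122/(1.01·5.31) = 2.275×10^-4 K/W
  R_conv,out = 1/(hA) = 1/(16.5·5.31) = 0.01141 K/W
R_phenolic foam = ΣR − ΣR_known = 0.06634 − 0.01164 = 0.05470 K/W
L/(kA) = 0.05470 ⇒ k = 0.00627/(0.05470·5.31) = 0.0216 W/m·K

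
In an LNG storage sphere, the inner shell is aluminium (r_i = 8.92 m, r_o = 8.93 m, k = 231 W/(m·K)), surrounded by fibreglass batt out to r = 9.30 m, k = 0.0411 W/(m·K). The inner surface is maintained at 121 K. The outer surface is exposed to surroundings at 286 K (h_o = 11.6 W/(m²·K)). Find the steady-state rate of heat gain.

Treat each layer as a resistance in series:
  R_aluminium = (1/8.92 − 1/8.93)/(4πk) = 1.255×10^-4/(4π·231) = 4.325×10^-8 K/W
  R_fibreglass batt = (1/8.93 − 1/9.30)/(4πk) = 0.004455/(4π·0.0411) = 0.008626 K/W
  R_conv,out = 1/(4πr²h) = 1/(4π·9.30²·11.6) = 7.932×10^-5 K/W
ΣR = 4.325×10^-8 + 0.008626 + 7.932×10^-5 = 0.008705 K/W
Q = ΔT/ΣR = (121 K − 286 K)/0.008705 = -19000 W
(Negative Q ⇒ heat flows inward; heat gain = 19000 W.)

Q = 19.0 kW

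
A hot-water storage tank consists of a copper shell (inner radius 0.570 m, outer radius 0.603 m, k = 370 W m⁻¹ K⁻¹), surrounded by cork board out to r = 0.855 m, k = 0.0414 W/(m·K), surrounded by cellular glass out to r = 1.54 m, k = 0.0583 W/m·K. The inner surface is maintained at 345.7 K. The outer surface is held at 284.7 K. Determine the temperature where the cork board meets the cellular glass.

Series thermal resistances, inner to outer:
  R_copper = (1/0.570 − 1/0.603)/(4πk) = 0.09601/(4π·370) = 2.065×10^-5 K/W
  R_cork board = (1/0.603 − 1/0.855)/(4πk) = 0.4888/(4π·0.0414) = 0.9395 K/W
  R_cellular glass = (1/0.855 − 1/1.54)/(4πk) = 0.5202/(4π·0.0583) = 0.7101 K/W
ΣR = 2.065×10^-5 + 0.9395 + 0.7101 = 1.650 K/W
Q = ΔT/ΣR = (345.7 K − 284.7 K)/1.650 = 36.97 W
From the inner boundary to the cork board/cellular glass interface, ΣR_partial = 0.9395 K/W.
T_interface = T_in − Q·ΣR_partial = 345.7 K − (36.97)(0.9395) = 311.0 K

T = 311.0 K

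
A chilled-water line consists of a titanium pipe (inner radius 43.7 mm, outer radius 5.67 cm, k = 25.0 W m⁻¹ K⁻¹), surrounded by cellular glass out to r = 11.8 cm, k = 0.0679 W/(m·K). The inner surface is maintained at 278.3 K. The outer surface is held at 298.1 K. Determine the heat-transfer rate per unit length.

Q' = 11.5 W/m

Series thermal resistances, inner to outer:
  R'_titanium = ln(0.0567/0.0437)/(2πk) = 0.2604/(2π·25.0) = 0.001658 m·K/W
  R'_cellular glass = ln(0.118/0.0567)/(2πk) = 0.7329/(2π·0.0679) = 1.718 m·K/W
ΣR = 0.001658 + 1.718 = 1.720 m·K/W
Q' = ΔT/ΣR = (278.3 K − 298.1 K)/1.720 = -11.5 W/m
(Negative Q' ⇒ heat flows inward; heat gain = 11.5 W/m.)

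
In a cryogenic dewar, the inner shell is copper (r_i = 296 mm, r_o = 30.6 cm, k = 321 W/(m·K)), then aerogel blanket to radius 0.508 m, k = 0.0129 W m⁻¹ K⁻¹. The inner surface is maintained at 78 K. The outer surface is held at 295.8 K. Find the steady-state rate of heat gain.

Q = 27.2 W

Series thermal resistances, inner to outer:
  R_copper = (1/0.296 − 1/0.306)/(4πk) = 0.1104/(4π·321) = 2.737×10^-5 K/W
  R_aerogel blanket = (1/0.306 − 1/0.508)/(4πk) = 1.299/(4π·0.0129) = 8.016 K/W
ΣR = 2.737×10^-5 + 8.016 = 8.016 K/W
Q = ΔT/ΣR = (78 K − 295.8 K)/8.016 = -27.2 W
(Negative Q ⇒ heat flows inward; heat gain = 27.2 W.)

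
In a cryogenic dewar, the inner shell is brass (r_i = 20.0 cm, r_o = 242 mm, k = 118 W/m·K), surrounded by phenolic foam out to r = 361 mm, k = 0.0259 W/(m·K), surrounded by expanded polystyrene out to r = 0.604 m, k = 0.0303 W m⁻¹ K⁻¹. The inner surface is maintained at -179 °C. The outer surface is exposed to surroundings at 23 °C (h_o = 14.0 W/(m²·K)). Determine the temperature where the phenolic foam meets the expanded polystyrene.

Treat each layer as a resistance in series:
  R_brass = (1/0.200 − 1/0.242)/(4πk) = 0.8678/(4π·118) = 5.852×10^-4 K/W
  R_phenolic foam = (1/0.242 − 1/0.361)/(4πk) = 1.362/(4π·0.0259) = 4.185 K/W
  R_expanded polystyrene = (1/0.361 − 1/0.604)/(4πk) = 1.114/(4π·0.0303) = 2.927 K/W
  R_conv,out = 1/(4πr²h) = 1/(4π·0.604²·14.0) = 0.01558 K/W
ΣR = 5.852×10^-4 + 4.185 + 2.927 + 0.01558 = 7.128 K/W
Q = ΔT/ΣR = (-179 °C − 23 °C)/7.128 = -28.34 W
From the inner boundary to the phenolic foam/expanded polystyrene interface, ΣR_partial = 4.186 K/W.
T_interface = T_in − Q·ΣR_partial = -179 °C − (-28.34)(4.186) = -60.4 °C

T = -60.4 °C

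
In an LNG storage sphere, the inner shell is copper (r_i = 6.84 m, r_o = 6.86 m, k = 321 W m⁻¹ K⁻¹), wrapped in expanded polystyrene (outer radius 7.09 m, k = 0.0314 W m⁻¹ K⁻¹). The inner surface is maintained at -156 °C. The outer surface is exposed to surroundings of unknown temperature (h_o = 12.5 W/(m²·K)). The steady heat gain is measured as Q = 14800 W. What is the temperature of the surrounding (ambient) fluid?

Series resistances:
  R_copper = (1/6.84 − 1/6.86)/(4πk) = 4.262×10^-4/(4π·321) = 1.057×10^-7 K/W
  R_expanded polystyrene = (1/6.86 − 1/7.09)/(4πk) = 0.004729/(4π·0.0314) = 0.01198 K/W
  R_conv,out = 1/(4πr²h) = 1/(4π·7.09²·12.5) = 1.266×10^-4 K/W
ΣR = 0.01211 K/W
ΔT = Q·ΣR = 14800 × 0.01211 = 179.2 K
Heat flows inward, so T_out = T_in + ΔT = -156 + 179.2 = 23.2 °C

T_out = 23.2 °C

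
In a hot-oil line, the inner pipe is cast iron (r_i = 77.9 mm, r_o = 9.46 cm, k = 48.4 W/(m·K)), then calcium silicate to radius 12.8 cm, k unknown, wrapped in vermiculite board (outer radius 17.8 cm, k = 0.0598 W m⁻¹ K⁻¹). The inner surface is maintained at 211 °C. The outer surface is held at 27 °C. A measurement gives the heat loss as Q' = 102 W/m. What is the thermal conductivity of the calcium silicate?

k = 0.0520 W/m·K

ΣR = ΔT/Q' = |211 − 27|/102 = 1.804 m·K/W
Known resistances:
  R'_cast iron = ln(0.0946/0.0779)/(2πk) = 0.1942/(2π·48.4) = 6.387×10^-4 m·K/W
  R'_vermiculite board = ln(0.178/0.128)/(2πk) = 0.3298/(2π·0.0598) = 0.8776 m·K/W
R_calcium silicate = ΣR − ΣR_known = 1.804 − 0.8782 = 0.9258 m·K/W
ln(r₂/r₁)/(2πk) = 0.9258 ⇒ k = 0.3024/(2π·0.9258) = 0.0520 W/m·K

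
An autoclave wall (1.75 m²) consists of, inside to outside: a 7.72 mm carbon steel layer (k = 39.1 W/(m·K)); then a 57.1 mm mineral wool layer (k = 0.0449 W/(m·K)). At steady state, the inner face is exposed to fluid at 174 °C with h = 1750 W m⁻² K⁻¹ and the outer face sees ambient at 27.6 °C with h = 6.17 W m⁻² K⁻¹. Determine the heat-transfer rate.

Q = 179 W

Resistance network (inner→outer):
  R_conv,in = 1/(hA) = 1/(1750·1.75) = 3.265×10^-4 K/W
  R_carbon steel = L/(kA) = 0.00772/(39.1·1.75) = 1.128×10^-4 K/W
  R_mineral wool = L/(kA) = 0.0571/(0.0449·1.75) = 0.7267 K/W
  R_conv,out = 1/(hA) = 1/(6.17·1.75) = 0.09261 K/W
ΣR = 3.265×10^-4 + 1.128×10^-4 + 0.7267 + 0.09261 = 0.8197 K/W
Q = ΔT/ΣR = (174 °C − 27.6 °C)/0.8197 = 179 W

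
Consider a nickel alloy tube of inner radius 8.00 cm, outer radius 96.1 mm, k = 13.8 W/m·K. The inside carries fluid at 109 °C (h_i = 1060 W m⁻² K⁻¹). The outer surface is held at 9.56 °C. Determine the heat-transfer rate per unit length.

Q' = 24.9 kW/m

Series thermal resistances, inner to outer:
  R'_conv,in = 1/(2πr h) = 1/(2π·0.0800·1060) = 0.001877 m·K/W
  R'_nickel alloy = ln(0.0961/0.0800)/(2πk) = 0.1834/(2π·13.8) = 0.002115 m·K/W
ΣR = 0.001877 + 0.002115 = 0.003992 m·K/W
Q' = ΔT/ΣR = (109 °C − 9.56 °C)/0.003992 = 24900 W/m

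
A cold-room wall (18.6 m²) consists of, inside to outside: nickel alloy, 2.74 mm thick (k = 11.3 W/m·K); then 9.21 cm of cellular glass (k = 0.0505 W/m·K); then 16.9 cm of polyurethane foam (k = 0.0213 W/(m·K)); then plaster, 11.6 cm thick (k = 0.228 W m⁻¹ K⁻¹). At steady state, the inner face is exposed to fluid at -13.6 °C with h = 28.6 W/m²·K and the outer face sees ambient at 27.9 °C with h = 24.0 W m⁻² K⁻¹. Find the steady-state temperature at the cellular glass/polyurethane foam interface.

Series thermal resistances, inner to outer:
  R_conv,in = 1/(hA) = 1/(28.6·18.6) = 0.001880 K/W
  R_nickel alloy = L/(kA) = 0.00274/(11.3·18.6) = 1.304×10^-5 K/W
  R_cellular glass = L/(kA) = 0.0921/(0.0505·18.6) = 0.09805 K/W
  R_polyurethane foam = L/(kA) = 0.169/(0.0213·18.6) = 0.4266 K/W
  R_plaster = L/(kA) = 0.116/(0.228·18.6) = 0.02735 K/W
  R_conv,out = 1/(hA) = 1/(24.0·18.6) = 0.002240 K/W
ΣR = 0.001880 + 1.304×10^-5 + 0.09805 + 0.4266 + 0.02735 + 0.002240 = 0.5561 K/W
Q = ΔT/ΣR = (-13.6 °C − 27.9 °C)/0.5561 = -74.63 W
From the inner boundary to the cellular glass/polyurethane foam interface, ΣR_partial = 0.09994 K/W.
T_interface = T_in − Q·ΣR_partial = -13.6 °C − (-74.63)(0.09994) = -6.14 °C

T = -6.14 °C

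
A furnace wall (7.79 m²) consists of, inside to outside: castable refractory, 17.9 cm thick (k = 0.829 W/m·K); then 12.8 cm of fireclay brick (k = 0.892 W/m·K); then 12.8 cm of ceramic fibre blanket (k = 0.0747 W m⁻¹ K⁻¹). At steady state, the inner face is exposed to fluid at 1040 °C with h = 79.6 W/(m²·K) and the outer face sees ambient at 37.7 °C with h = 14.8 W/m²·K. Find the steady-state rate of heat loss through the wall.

Q = 3.63 kW

Resistance network (inner→outer):
  R_conv,in = 1/(hA) = 1/(79.6·7.79) = 0.001613 K/W
  R_castable refractory = L/(kA) = 0.179/(0.829·7.79) = 0.02772 K/W
  R_fireclay brick = L/(kA) = 0.128/(0.892·7.79) = 0.01842 K/W
  R_ceramic fibre blanket = L/(kA) = 0.128/(0.0747·7.79) = 0.2200 K/W
  R_conv,out = 1/(hA) = 1/(14.8·7.79) = 0.008674 K/W
ΣR = 0.001613 + 0.02772 + 0.01842 + 0.2200 + 0.008674 = 0.2764 K/W
Q = ΔT/ΣR = (1040 °C − 37.7 °C)/0.2764 = 3630 W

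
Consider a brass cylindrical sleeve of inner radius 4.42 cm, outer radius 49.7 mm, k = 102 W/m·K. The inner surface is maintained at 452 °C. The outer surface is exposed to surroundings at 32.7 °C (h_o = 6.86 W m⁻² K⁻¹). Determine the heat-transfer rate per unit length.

Series thermal resistances, inner to outer:
  R'_brass = ln(0.0497/0.0442)/(2πk) = 0.1173/(2π·102) = 1.830×10^-4 m·K/W
  R'_conv,out = 1/(2πr h) = 1/(2π·0.0497·6.86) = 0.4668 m·K/W
ΣR = 1.830×10^-4 + 0.4668 = 0.4670 m·K/W
Q' = ΔT/ΣR = (452 °C − 32.7 °C)/0.4670 = 898 W/m

Q' = 898 W/m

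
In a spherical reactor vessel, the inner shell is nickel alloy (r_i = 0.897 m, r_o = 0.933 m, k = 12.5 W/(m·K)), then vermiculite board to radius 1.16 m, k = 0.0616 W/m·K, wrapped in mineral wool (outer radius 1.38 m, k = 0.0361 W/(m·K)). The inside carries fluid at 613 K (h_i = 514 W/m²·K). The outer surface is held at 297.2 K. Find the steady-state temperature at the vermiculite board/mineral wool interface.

T = 464 K

Resistance network (inner→outer):
  R_conv,in = 1/(4πr²h) = 1/(4π·0.897²·514) = 1.924×10^-4 K/W
  R_nickel alloy = (1/0.897 − 1/0.933)/(4πk) = 0.04302/(4π·12.5) = 2.738×10^-4 K/W
  R_vermiculite board = (1/0.933 − 1/1.16)/(4πk) = 0.2097/(4π·0.0616) = 0.2710 K/W
  R_mineral wool = (1/1.16 − 1/1.38)/(4πk) = 0.1374/(4π·0.0361) = 0.3029 K/W
ΣR = 1.924×10^-4 + 2.738×10^-4 + 0.2710 + 0.3029 = 0.5744 K/W
Q = ΔT/ΣR = (613 K − 297.2 K)/0.5744 = 549.8 W
From the inner boundary to the vermiculite board/mineral wool interface, ΣR_partial = 0.2715 K/W.
T_interface = T_in − Q·ΣR_partial = 613 K − (549.8)(0.2715) = 464 K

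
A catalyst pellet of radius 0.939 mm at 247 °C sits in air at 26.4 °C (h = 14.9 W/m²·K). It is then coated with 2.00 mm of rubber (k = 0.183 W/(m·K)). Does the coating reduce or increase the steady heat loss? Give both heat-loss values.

Critical radius for a sphere: r_cr = 2k/h = 0.0246 m = 2.46 cm.
Outer radius after coating: r₂ = 9.39×10^-4 + 0.00200 = 0.002939 m.
Since r₁ < r_cr and r₂ ≤ r_cr, the coating moves toward the maximum at r_cr — heat loss rises.
Bare: R = 1/(4πr₁²h) = 6057 K/W; Q = 220.6/6057 = 0.0364 W.
Coated: R = R_cond + R_conv = 933.4 K/W; Q = 220.6/933.4 = 0.236 W.

increases: 0.0364 → 0.236 W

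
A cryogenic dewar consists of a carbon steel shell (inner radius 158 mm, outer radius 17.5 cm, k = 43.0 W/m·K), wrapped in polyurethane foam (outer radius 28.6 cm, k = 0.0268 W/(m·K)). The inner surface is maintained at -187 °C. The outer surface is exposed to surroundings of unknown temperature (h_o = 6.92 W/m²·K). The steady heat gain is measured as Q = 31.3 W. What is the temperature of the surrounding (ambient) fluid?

Sum the resistances:
  R_carbon steel = (1/0.158 − 1/0.175)/(4πk) = 0.6148/(4π·43.0) = 0.001138 K/W
  R_polyurethane foam = (1/0.175 − 1/0.286)/(4πk) = 2.218/(4π·0.0268) = 6.585 K/W
  R_conv,out = 1/(4πr²h) = 1/(4π·0.286²·6.92) = 0.1406 K/W
ΣR = 6.727 K/W
ΔT = Q·ΣR = 31.3 × 6.727 = 210.6 K
Heat flows inward, so T_out = T_in + ΔT = -187 + 210.6 = 23.6 °C

T_out = 23.6 °C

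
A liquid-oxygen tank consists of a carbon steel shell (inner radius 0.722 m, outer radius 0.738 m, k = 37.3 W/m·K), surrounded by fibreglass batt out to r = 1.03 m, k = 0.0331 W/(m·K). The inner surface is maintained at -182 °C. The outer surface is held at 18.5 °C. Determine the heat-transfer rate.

Series thermal resistances, inner to outer:
  R_carbon steel = (1/0.722 − 1/0.738)/(4πk) = 0.03003/(4π·37.3) = 6.406×10^-5 K/W
  R_fibreglass batt = (1/0.738 − 1/1.03)/(4πk) = 0.3841/(4π·0.0331) = 0.9235 K/W
ΣR = 6.406×10^-5 + 0.9235 = 0.9236 K/W
Q = ΔT/ΣR = (-182 °C − 18.5 °C)/0.9236 = -217 W
(Negative Q ⇒ heat flows inward; heat gain = 217 W.)

Q = 217 W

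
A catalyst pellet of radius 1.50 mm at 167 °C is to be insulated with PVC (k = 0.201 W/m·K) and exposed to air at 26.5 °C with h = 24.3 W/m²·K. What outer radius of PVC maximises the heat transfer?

For a sphere, r_cr = 2k_ins/h = 2·0.201/24.3 = 0.0165 m = 1.65 cm

r_cr = 1.65 cm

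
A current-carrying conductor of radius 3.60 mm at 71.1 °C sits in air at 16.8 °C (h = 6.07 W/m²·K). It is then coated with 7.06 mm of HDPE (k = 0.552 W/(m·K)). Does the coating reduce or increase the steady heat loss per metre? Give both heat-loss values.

Critical radius for a cylinder: r_cr = k/h = 0.0909 m = 9.09 cm.
Outer radius after coating: r₂ = 0.00360 + 0.00706 = 0.01066 m.
Since r₁ < r_cr and r₂ ≤ r_cr, the coating moves toward the maximum at r_cr — heat loss rises.
Bare: R = 1/(2πr₁h) = 7.283 m·K/W; Q = 54.3/7.283 = 7.46 W/m.
Coated: R = R_cond + R_conv = 2.773 m·K/W; Q = 54.3/2.773 = 19.6 W/m.

increases: 7.46 → 19.6 W/m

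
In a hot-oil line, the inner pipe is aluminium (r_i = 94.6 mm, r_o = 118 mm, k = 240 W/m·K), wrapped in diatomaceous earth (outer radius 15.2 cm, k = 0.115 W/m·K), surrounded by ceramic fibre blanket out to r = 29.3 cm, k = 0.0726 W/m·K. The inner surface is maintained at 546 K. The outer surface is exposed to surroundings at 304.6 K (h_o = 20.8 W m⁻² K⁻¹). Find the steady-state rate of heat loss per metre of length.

Resistance network (inner→outer):
  R'_aluminium = ln(0.118/0.0946)/(2πk) = 0.2210/(2π·240) = 1.466×10^-4 m·K/W
  R'_diatomaceous earth = ln(0.152/0.118)/(2πk) = 0.2532/(2π·0.115) = 0.3504 m·K/W
  R'_ceramic fibre blanket = ln(0.293/0.152)/(2πk) = 0.6563/(2π·0.0726) = 1.439 m·K/W
  R'_conv,out = 1/(2πr h) = 1/(2π·0.293·20.8) = 0.02611 m·K/W
ΣR = 1.466×10^-4 + 0.3504 + 1.439 + 0.02611 = 1.816 m·K/W
Q' = ΔT/ΣR = (546 K − 304.6 K)/1.816 = 133 W/m

Q' = 133 W/m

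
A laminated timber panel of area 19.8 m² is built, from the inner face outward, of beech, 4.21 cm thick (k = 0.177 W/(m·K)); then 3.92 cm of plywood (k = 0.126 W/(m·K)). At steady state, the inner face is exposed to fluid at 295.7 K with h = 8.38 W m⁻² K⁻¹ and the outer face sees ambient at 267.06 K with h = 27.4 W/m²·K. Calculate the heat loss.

Treat each layer as a resistance in series:
  R_conv,in = 1/(hA) = 1/(8.38·19.8) = 0.006027 K/W
  R_beech = L/(kA) = 0.0421/(0.177·19.8) = 0.01201 K/W
  R_plywood = L/(kA) = 0.0392/(0.126·19.8) = 0.01571 K/W
  R_conv,out = 1/(hA) = 1/(27.4·19.8) = 0.001843 K/W
ΣR = 0.006027 + 0.01201 + 0.01571 + 0.001843 = 0.03559 K/W
Q = ΔT/ΣR = (295.7 K − 267.06 K)/0.03559 = 805 W

Q = 805 W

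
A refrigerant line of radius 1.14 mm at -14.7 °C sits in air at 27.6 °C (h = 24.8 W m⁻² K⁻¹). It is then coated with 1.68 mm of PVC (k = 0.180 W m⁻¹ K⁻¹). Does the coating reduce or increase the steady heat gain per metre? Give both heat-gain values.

Critical radius for a cylinder: r_cr = k/h = 0.00726 m = 0.726 cm.
Outer radius after coating: r₂ = 0.00114 + 0.00168 = 0.00282 m.
Since r₁ < r_cr and r₂ ≤ r_cr, the coating moves toward the maximum at r_cr — heat gain rises.
Bare: R = 1/(2πr₁h) = 5.629 m·K/W; Q = 42.3/5.629 = 7.51 W/m.
Coated: R = R_cond + R_conv = 3.077 m·K/W; Q = 42.3/3.077 = 13.7 W/m.

increases: 7.51 → 13.7 W/m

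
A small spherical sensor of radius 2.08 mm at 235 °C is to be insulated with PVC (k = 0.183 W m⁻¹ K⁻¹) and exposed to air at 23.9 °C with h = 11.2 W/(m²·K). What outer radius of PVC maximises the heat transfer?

For a sphere, r_cr = 2k_ins/h = 2·0.183/11.2 = 0.0327 m = 3.27 cm

r_cr = 3.27 cm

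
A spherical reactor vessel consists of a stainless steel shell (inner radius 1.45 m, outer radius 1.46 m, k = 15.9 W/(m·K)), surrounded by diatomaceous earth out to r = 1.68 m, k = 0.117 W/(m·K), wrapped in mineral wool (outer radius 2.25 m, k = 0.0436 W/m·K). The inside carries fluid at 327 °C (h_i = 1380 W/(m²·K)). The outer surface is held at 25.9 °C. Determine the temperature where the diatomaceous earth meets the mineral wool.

T = 272 °C

Resistance network (inner→outer):
  R_conv,in = 1/(4πr²h) = 1/(4π·1.45²·1380) = 2.743×10^-5 K/W
  R_stainless steel = (1/1.45 − 1/1.46)/(4πk) = 0.004724/(4π·15.9) = 2.364×10^-5 K/W
  R_diatomaceous earth = (1/1.46 − 1/1.68)/(4πk) = 0.08969/(4π·0.117) = 0.06100 K/W
  R_mineral wool = (1/1.68 − 1/2.25)/(4πk) = 0.1508/(4π·0.0436) = 0.2752 K/W
ΣR = 2.743×10^-5 + 2.364×10^-5 + 0.06100 + 0.2752 = 0.3363 K/W
Q = ΔT/ΣR = (327 °C − 25.9 °C)/0.3363 = 895.3 W
From the inner boundary to the diatomaceous earth/mineral wool interface, ΣR_partial = 0.06105 K/W.
T_interface = T_in − Q·ΣR_partial = 327 °C − (895.3)(0.06105) = 272 °C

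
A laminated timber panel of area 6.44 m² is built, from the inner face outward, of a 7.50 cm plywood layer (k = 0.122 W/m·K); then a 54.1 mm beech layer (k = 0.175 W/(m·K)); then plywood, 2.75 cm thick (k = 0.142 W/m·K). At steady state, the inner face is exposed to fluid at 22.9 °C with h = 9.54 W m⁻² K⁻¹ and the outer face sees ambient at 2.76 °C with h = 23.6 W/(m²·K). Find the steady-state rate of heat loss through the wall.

Q = 103 W

Resistance network (inner→outer):
  R_conv,in = 1/(hA) = 1/(9.54·6.44) = 0.01628 K/W
  R_plywood = L/(kA) = 0.0750/(0.122·6.44) = 0.09546 K/W
  R_beech = L/(kA) = 0.0541/(0.175·6.44) = 0.04800 K/W
  R_plywood = L/(kA) = 0.0275/(0.142·6.44) = 0.03007 K/W
  R_conv,out = 1/(hA) = 1/(23.6·6.44) = 0.006580 K/W
ΣR = 0.01628 + 0.09546 + 0.04800 + 0.03007 + 0.006580 = 0.1964 K/W
Q = ΔT/ΣR = (22.9 °C − 2.76 °C)/0.1964 = 103 W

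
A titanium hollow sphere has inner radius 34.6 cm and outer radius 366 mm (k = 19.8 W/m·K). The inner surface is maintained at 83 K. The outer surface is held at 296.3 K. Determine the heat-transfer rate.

Q = 3.36×10^5 W

Q = 4πk·ΔT/(1/r₁ − 1/r₂) = 4π × 19.8 × 213.3 / (1/0.346 − 1/0.366) = 3.36×10^5 W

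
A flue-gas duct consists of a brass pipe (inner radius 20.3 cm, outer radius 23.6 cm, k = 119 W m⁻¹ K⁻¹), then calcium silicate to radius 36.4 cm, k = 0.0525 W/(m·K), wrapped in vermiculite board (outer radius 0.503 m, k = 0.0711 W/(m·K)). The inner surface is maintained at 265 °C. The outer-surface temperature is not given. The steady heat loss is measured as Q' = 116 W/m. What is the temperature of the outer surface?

T_out = 28.6 °C

Sum the resistances:
  R'_brass = ln(0.236/0.203)/(2πk) = 0.1506/(2π·119) = 2.015×10^-4 m·K/W
  R'_calcium silicate = ln(0.364/0.236)/(2πk) = 0.4333/(2π·0.0525) = 1.314 m·K/W
  R'_vermiculite board = ln(0.503/0.364)/(2πk) = 0.3234/(2π·0.0711) = 0.7240 m·K/W
ΣR = 2.038 m·K/W
ΔT = Q'·ΣR = 116 × 2.038 = 236.4 K
Heat flows outward, so T_out = T_in − ΔT = 265 − 236.4 = 28.6 °C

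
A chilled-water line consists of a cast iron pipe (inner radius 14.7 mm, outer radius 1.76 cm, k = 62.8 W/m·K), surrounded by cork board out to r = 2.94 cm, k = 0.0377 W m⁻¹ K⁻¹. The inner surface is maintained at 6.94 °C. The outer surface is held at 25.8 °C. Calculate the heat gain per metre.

Q' = 8.71 W/m

Resistance network (inner→outer):
  R'_cast iron = ln(0.0176/0.0147)/(2πk) = 0.1801/(2π·62.8) = 4.563×10^-4 m·K/W
  R'_cork board = ln(0.0294/0.0176)/(2πk) = 0.5131/(2π·0.0377) = 2.166 m·K/W
ΣR = 4.563×10^-4 + 2.166 = 2.166 m·K/W
Q' = ΔT/ΣR = (6.94 °C − 25.8 °C)/2.166 = -8.71 W/m
(Negative Q' ⇒ heat flows inward; heat gain = 8.71 W/m.)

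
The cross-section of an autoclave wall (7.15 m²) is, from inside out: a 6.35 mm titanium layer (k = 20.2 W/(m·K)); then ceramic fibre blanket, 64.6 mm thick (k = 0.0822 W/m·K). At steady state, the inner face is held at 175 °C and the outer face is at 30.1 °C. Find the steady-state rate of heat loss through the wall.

Resistance network (inner→outer):
  R_titanium = L/(kA) = 0.00635/(20.2·7.15) = 4.397×10^-5 K/W
  R_ceramic fibre blanket = L/(kA) = 0.0646/(0.0822·7.15) = 0.1099 K/W
ΣR = 4.397×10^-5 + 0.1099 = 0.1099 K/W
Q = ΔT/ΣR = (175 °C − 30.1 °C)/0.1099 = 1320 W

Q = 1320 W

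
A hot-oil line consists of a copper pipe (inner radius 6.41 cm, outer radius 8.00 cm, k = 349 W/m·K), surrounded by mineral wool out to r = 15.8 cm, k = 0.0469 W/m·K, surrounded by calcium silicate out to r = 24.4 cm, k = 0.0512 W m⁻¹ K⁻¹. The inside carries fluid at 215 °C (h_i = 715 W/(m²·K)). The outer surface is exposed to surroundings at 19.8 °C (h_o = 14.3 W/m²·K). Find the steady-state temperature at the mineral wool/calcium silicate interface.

Treat each layer as a resistance in series:
  R'_conv,in = 1/(2πr h) = 1/(2π·0.0641·715) = 0.003473 m·K/W
  R'_copper = ln(0.0800/0.0641)/(2πk) = 0.2216/(2π·349) = 1.010×10^-4 m·K/W
  R'_mineral wool = ln(0.158/0.0800)/(2πk) = 0.6806/(2π·0.0469) = 2.310 m·K/W
  R'_calcium silicate = ln(0.244/0.158)/(2πk) = 0.4346/(2π·0.0512) = 1.351 m·K/W
  R'_conv,out = 1/(2πr h) = 1/(2π·0.244·14.3) = 0.04561 m·K/W
ΣR = 0.003473 + 1.010×10^-4 + 2.310 + 1.351 + 0.04561 = 3.710 m·K/W
Q' = ΔT/ΣR = (215 °C − 19.8 °C)/3.710 = 52.61 W/m
From the inner boundary to the mineral wool/calcium silicate interface, ΣR_partial = 2.314 m·K/W.
T_interface = T_in − Q'·ΣR_partial = 215 °C − (52.61)(2.314) = 93.3 °C

T = 93.3 °C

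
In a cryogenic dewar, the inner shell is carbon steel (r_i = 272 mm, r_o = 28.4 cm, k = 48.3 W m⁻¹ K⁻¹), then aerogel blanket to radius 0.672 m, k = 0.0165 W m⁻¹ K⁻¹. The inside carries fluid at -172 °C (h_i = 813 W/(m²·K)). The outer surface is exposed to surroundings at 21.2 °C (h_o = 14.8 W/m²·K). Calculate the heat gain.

Treat each layer as a resistance in series:
  R_conv,in = 1/(4πr²h) = 1/(4π·0.272²·813) = 0.001323 K/W
  R_carbon steel = (1/0.272 − 1/0.284)/(4πk) = 0.1553/(4π·48.3) = 2.559×10^-4 K/W
  R_aerogel blanket = (1/0.284 − 1/0.672)/(4πk) = 2.033/(4π·0.0165) = 9.805 K/W
  R_conv,out = 1/(4πr²h) = 1/(4π·0.672²·14.8) = 0.01191 K/W
ΣR = 0.001323 + 2.559×10^-4 + 9.805 + 0.01191 = 9.818 K/W
Q = ΔT/ΣR = (-172 °C − 21.2 °C)/9.818 = -19.7 W
(Negative Q ⇒ heat flows inward; heat gain = 19.7 W.)

Q = 19.7 W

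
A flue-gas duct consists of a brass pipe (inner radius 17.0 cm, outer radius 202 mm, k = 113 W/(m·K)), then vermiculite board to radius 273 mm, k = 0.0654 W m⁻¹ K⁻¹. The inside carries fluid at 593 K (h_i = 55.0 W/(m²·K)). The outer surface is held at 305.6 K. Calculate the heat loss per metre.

Q' = 383 W/m

Treat each layer as a resistance in series:
  R'_conv,in = 1/(2πr h) = 1/(2π·0.170·55.0) = 0.01702 m·K/W
  R'_brass = ln(0.202/0.170)/(2πk) = 0.1725/(2π·113) = 2.429×10^-4 m·K/W
  R'_vermiculite board = ln(0.273/0.202)/(2πk) = 0.3012/(2π·0.0654) = 0.7330 m·K/W
ΣR = 0.01702 + 2.429×10^-4 + 0.7330 = 0.7503 m·K/W
Q' = ΔT/ΣR = (593 K − 305.6 K)/0.7503 = 383 W/m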